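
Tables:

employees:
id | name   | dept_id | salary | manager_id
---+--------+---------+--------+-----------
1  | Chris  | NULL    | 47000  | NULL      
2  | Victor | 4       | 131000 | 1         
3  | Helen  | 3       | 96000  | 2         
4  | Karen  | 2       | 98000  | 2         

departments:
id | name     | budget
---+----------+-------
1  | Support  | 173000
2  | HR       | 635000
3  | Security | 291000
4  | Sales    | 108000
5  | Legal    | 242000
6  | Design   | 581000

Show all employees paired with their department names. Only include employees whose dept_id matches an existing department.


INNER JOIN keeps only employees rows whose dept_id matches an id in departments. Walk through each employee:
  - employee 1 (Chris): dept_id=NULL, no match -> dropped
  - employee 2 (Victor): dept_id=4 -> matches Sales
  - employee 3 (Helen): dept_id=3 -> matches Security
  - employee 4 (Karen): dept_id=2 -> matches HR
So 1 of 4 rows is dropped.

SQL:
SELECT a.name, b.name AS department
FROM employees a
INNER JOIN departments b ON a.dept_id = b.id

Result:
name   | department
-------+-----------
Victor | Sales     
Helen  | Security  
Karen  | HR        


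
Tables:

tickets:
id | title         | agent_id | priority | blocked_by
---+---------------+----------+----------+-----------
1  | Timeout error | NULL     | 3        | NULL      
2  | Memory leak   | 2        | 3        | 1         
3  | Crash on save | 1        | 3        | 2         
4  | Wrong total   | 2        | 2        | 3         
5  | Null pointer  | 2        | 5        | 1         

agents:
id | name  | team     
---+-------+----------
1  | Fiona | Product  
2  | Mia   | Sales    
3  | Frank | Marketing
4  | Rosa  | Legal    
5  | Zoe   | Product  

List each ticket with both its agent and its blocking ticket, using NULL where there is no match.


Two LEFT JOINs from the same base table tickets: one to agents via agent_id, one to tickets itself via blocked_by. Both are LEFT so every ticket is preserved.
Match against agents:
  - ticket 1 (Timeout error): agent_id=NULL, no match -> kept with NULL
  - ticket 2 (Memory leak): agent_id=2 -> matches Mia
  - ticket 3 (Crash on save): agent_id=1 -> matches Fiona
  - ticket 4 (Wrong total): agent_id=2 -> matches Mia
  - ticket 5 (Null pointer): agent_id=2 -> matches Mia
Match against tickets (self):
  - ticket 1 (Timeout error): blocked_by=NULL -> NULL
  - ticket 2 (Memory leak): blocked_by=1 -> Timeout error
  - ticket 3 (Crash on save): blocked_by=2 -> Memory leak
  - ticket 4 (Wrong total): blocked_by=3 -> Crash on save
  - ticket 5 (Null pointer): blocked_by=1 -> Timeout error

SQL:
SELECT a.title, b.name AS agent, c.title AS blocked_by
FROM tickets a
LEFT JOIN agents b ON a.agent_id = b.id
LEFT JOIN tickets c ON a.blocked_by = c.id

Result:
title         | agent | blocked_by   
--------------+-------+--------------
Timeout error | NULL  | NULL         
Memory leak   | Mia   | Timeout error
Crash on save | Fiona | Memory leak  
Wrong total   | Mia   | Crash on save
Null pointer  | Mia   | Timeout error


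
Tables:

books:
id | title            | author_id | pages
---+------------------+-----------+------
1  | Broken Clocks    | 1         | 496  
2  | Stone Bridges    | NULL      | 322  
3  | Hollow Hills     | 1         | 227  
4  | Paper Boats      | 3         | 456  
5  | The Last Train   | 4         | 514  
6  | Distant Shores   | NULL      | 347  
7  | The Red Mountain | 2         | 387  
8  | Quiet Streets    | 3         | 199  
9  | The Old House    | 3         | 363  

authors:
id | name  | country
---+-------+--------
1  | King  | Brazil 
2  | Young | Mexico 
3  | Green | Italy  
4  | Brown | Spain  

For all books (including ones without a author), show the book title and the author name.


LEFT JOIN keeps every row from books (the left table); where author_id has no match in authors, the author columns become NULL. Walk through each book:
  - book 1 (Broken Clocks): author_id=1 -> matches King
  - book 2 (Stone Bridges): author_id=NULL, no match -> kept with NULL
  - book 3 (Hollow Hills): author_id=1 -> matches King
  - book 4 (Paper Boats): author_id=3 -> matches Green
  - book 5 (The Last Train): author_id=4 -> matches Brown
  - book 6 (Distant Shores): author_id=NULL, no match -> kept with NULL
  - book 7 (The Red Mountain): author_id=2 -> matches Young
  - book 8 (Quiet Streets): author_id=3 -> matches Green
  - book 9 (The Old House): author_id=3 -> matches Green
All 9 rows appear; 2 have NULL author.

SQL:
SELECT a.title, b.name AS author
FROM books a
LEFT JOIN authors b ON a.author_id = b.id

Result:
title            | author
-----------------+-------
Broken Clocks    | King  
Stone Bridges    | NULL  
Hollow Hills     | King  
Paper Boats      | Green 
The Last Train   | Brown 
Distant Shores   | NULL  
The Red Mountain | Young 
Quiet Streets    | Green 
The Old House    | Green 


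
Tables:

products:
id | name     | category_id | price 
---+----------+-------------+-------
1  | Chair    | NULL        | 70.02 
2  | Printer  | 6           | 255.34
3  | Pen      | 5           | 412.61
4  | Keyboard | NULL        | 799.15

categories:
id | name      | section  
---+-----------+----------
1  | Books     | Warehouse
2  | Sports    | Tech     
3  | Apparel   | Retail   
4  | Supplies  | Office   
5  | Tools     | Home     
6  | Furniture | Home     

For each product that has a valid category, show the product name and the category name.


INNER JOIN keeps only products rows whose category_id matches an id in categories. Walk through each product:
  - product 1 (Chair): category_id=NULL, no match -> dropped
  - product 2 (Printer): category_id=6 -> matches Furniture
  - product 3 (Pen): category_id=5 -> matches Tools
  - product 4 (Keyboard): category_id=NULL, no match -> dropped
So 2 of 4 rows are dropped.

SQL:
SELECT a.name, b.name AS category
FROM products a
INNER JOIN categories b ON a.category_id = b.id

Result:
name    | category 
--------+----------
Printer | Furniture
Pen     | Tools    


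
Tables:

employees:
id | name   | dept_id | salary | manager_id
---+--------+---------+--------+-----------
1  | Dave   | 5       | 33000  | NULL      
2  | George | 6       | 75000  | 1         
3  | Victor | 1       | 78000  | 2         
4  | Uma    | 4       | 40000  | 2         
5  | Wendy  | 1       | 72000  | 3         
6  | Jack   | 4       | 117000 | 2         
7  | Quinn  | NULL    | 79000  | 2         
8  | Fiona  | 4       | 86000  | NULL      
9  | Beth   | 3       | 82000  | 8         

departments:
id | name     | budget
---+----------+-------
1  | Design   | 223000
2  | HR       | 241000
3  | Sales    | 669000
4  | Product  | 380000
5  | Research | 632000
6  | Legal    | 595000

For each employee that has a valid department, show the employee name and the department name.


INNER JOIN keeps only employees rows whose dept_id matches an id in departments. Walk through each employee:
  - employee 1 (Dave): dept_id=5 -> matches Research
  - employee 2 (George): dept_id=6 -> matches Legal
  - employee 3 (Victor): dept_id=1 -> matches Design
  - employee 4 (Uma): dept_id=4 -> matches Product
  - employee 5 (Wendy): dept_id=1 -> matches Design
  - employee 6 (Jack): dept_id=4 -> matches Product
  - employee 7 (Quinn): dept_id=NULL, no match -> dropped
  - employee 8 (Fiona): dept_id=4 -> matches Product
  - employee 9 (Beth): dept_id=3 -> matches Sales
So 1 of 9 rows is dropped.

SQL:
SELECT a.name, b.name AS department
FROM employees a
INNER JOIN departments b ON a.dept_id = b.id

Result:
name   | department
-------+-----------
Dave   | Research  
George | Legal     
Victor | Design    
Uma    | Product   
Wendy  | Design    
Jack   | Product   
Fiona  | Product   
Beth   | Sales     


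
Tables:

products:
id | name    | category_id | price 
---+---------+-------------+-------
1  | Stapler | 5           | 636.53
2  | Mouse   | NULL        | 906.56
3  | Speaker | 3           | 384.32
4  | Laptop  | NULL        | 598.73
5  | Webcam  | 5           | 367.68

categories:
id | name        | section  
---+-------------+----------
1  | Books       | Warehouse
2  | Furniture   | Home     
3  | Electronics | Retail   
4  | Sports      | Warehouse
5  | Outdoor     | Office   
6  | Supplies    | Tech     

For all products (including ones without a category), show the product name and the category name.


LEFT JOIN keeps every row from products (the left table); where category_id has no match in categories, the category columns become NULL. Walk through each product:
  - product 1 (Stapler): category_id=5 -> matches Outdoor
  - product 2 (Mouse): category_id=NULL, no match -> kept with NULL
  - product 3 (Speaker): category_id=3 -> matches Electronics
  - product 4 (Laptop): category_id=NULL, no match -> kept with NULL
  - product 5 (Webcam): category_id=5 -> matches Outdoor
All 5 rows appear; 2 have NULL category.

SQL:
SELECT a.name, b.name AS category
FROM products a
LEFT JOIN categories b ON a.category_id = b.id

Result:
name    | category   
--------+------------
Stapler | Outdoor    
Mouse   | NULL       
Speaker | Electronics
Laptop  | NULL       
Webcam  | Outdoor    


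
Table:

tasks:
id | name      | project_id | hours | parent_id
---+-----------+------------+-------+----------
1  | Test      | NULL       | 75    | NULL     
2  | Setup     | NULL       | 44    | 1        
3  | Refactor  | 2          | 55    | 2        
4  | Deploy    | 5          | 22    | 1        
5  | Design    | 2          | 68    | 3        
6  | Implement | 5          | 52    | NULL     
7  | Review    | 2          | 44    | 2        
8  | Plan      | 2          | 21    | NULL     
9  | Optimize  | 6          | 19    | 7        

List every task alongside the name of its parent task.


This is a self-join: tasks is joined to a second copy of itself, matching each row's parent_id to another row's id. Use LEFT JOIN so rows with parent_id=NULL are kept.
  - task 1 (Test): parent_id=NULL -> NULL
  - task 2 (Setup): parent_id=1 -> Test
  - task 3 (Refactor): parent_id=2 -> Setup
  - task 4 (Deploy): parent_id=1 -> Test
  - task 5 (Design): parent_id=3 -> Refactor
  - task 6 (Implement): parent_id=NULL -> NULL
  - task 7 (Review): parent_id=2 -> Setup
  - task 8 (Plan): parent_id=NULL -> NULL
  - task 9 (Optimize): parent_id=7 -> Review

SQL:
SELECT a.name AS item, b.name AS parent
FROM tasks a
LEFT JOIN tasks b ON a.parent_id = b.id

Result:
item      | parent  
----------+---------
Test      | NULL    
Setup     | Test    
Refactor  | Setup   
Deploy    | Test    
Design    | Refactor
Implement | NULL    
Review    | Setup   
Plan      | NULL    
Optimize  | Review  


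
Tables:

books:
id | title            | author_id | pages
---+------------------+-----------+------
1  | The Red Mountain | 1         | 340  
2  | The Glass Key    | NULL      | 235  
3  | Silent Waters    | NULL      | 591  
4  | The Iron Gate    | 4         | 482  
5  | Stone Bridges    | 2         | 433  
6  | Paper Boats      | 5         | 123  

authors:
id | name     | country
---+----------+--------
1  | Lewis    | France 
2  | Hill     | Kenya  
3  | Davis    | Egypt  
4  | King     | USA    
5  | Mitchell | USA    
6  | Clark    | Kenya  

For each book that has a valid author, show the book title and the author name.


INNER JOIN keeps only books rows whose author_id matches an id in authors. Walk through each book:
  - book 1 (The Red Mountain): author_id=1 -> matches Lewis
  - book 2 (The Glass Key): author_id=NULL, no match -> dropped
  - book 3 (Silent Waters): author_id=NULL, no match -> dropped
  - book 4 (The Iron Gate): author_id=4 -> matches King
  - book 5 (Stone Bridges): author_id=2 -> matches Hill
  - book 6 (Paper Boats): author_id=5 -> matches Mitchell
So 2 of 6 rows are dropped.

SQL:
SELECT a.title, b.name AS author
FROM books a
INNER JOIN authors b ON a.author_id = b.id

Result:
title            | author  
-----------------+---------
The Red Mountain | Lewis   
The Iron Gate    | King    
Stone Bridges    | Hill    
Paper Boats      | Mitchell


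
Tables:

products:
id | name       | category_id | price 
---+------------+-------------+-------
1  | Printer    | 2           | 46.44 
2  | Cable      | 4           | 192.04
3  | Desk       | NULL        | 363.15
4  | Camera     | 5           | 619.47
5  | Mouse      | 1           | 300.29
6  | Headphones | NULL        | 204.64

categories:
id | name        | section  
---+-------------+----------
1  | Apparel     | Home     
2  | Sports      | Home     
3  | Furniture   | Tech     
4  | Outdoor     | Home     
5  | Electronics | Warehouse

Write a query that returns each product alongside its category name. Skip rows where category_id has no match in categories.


INNER JOIN keeps only products rows whose category_id matches an id in categories. Walk through each product:
  - product 1 (Printer): category_id=2 -> matches Sports
  - product 2 (Cable): category_id=4 -> matches Outdoor
  - product 3 (Desk): category_id=NULL, no match -> dropped
  - product 4 (Camera): category_id=5 -> matches Electronics
  - product 5 (Mouse): category_id=1 -> matches Apparel
  - product 6 (Headphones): category_id=NULL, no match -> dropped
So 2 of 6 rows are dropped.

SQL:
SELECT a.name, b.name AS category
FROM products a
INNER JOIN categories b ON a.category_id = b.id

Result:
name    | category   
--------+------------
Printer | Sports     
Cable   | Outdoor    
Camera  | Electronics
Mouse   | Apparel    


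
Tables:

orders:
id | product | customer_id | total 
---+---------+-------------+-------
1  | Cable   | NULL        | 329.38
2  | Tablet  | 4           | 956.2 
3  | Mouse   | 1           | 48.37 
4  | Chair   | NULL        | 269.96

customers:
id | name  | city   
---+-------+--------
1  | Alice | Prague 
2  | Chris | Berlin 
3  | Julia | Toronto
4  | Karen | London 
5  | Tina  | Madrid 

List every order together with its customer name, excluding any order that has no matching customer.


INNER JOIN keeps only orders rows whose customer_id matches an id in customers. Walk through each order:
  - order 1 (Cable): customer_id=NULL, no match -> dropped
  - order 2 (Tablet): customer_id=4 -> matches Karen
  - order 3 (Mouse): customer_id=1 -> matches Alice
  - order 4 (Chair): customer_id=NULL, no match -> dropped
So 2 of 4 rows are dropped.

SQL:
SELECT a.product, b.name AS customer
FROM orders a
INNER JOIN customers b ON a.customer_id = b.id

Result:
product | customer
--------+---------
Tablet  | Karen   
Mouse   | Alice   


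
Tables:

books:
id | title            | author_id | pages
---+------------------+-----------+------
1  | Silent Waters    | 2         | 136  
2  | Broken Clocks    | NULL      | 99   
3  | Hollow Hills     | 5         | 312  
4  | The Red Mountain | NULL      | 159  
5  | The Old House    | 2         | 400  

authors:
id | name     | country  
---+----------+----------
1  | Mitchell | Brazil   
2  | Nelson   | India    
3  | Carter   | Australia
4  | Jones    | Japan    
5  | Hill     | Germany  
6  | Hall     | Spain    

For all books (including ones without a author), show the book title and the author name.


LEFT JOIN keeps every row from books (the left table); where author_id has no match in authors, the author columns become NULL. Walk through each book:
  - book 1 (Silent Waters): author_id=2 -> matches Nelson
  - book 2 (Broken Clocks): author_id=NULL, no match -> kept with NULL
  - book 3 (Hollow Hills): author_id=5 -> matches Hill
  - book 4 (The Red Mountain): author_id=NULL, no match -> kept with NULL
  - book 5 (The Old House): author_id=2 -> matches Nelson
All 5 rows appear; 2 have NULL author.

SQL:
SELECT a.title, b.name AS author
FROM books a
LEFT JOIN authors b ON a.author_id = b.id

Result:
title            | author
-----------------+-------
Silent Waters    | Nelson
Broken Clocks    | NULL  
Hollow Hills     | Hill  
The Red Mountain | NULL  
The Old House    | Nelson


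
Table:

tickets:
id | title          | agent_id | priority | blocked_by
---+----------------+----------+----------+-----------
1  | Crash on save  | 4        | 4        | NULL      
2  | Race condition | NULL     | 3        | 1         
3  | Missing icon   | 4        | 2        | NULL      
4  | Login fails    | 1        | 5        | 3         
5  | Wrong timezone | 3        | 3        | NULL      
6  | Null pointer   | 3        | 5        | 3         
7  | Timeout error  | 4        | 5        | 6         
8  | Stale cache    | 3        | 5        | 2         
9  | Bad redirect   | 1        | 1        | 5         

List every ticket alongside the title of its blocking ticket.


This is a self-join: tickets is joined to a second copy of itself, matching each row's blocked_by to another row's id. Use LEFT JOIN so rows with blocked_by=NULL are kept.
  - ticket 1 (Crash on save): blocked_by=NULL -> NULL
  - ticket 2 (Race condition): blocked_by=1 -> Crash on save
  - ticket 3 (Missing icon): blocked_by=NULL -> NULL
  - ticket 4 (Login fails): blocked_by=3 -> Missing icon
  - ticket 5 (Wrong timezone): blocked_by=NULL -> NULL
  - ticket 6 (Null pointer): blocked_by=3 -> Missing icon
  - ticket 7 (Timeout error): blocked_by=6 -> Null pointer
  - ticket 8 (Stale cache): blocked_by=2 -> Race condition
  - ticket 9 (Bad redirect): blocked_by=5 -> Wrong timezone

SQL:
SELECT a.title AS item, b.title AS blocked_by
FROM tickets a
LEFT JOIN tickets b ON a.blocked_by = b.id

Result:
item           | blocked_by    
---------------+---------------
Crash on save  | NULL          
Race condition | Crash on save 
Missing icon   | NULL          
Login fails    | Missing icon  
Wrong timezone | NULL          
Null pointer   | Missing icon  
Timeout error  | Null pointer  
Stale cache    | Race condition
Bad redirect   | Wrong timezone


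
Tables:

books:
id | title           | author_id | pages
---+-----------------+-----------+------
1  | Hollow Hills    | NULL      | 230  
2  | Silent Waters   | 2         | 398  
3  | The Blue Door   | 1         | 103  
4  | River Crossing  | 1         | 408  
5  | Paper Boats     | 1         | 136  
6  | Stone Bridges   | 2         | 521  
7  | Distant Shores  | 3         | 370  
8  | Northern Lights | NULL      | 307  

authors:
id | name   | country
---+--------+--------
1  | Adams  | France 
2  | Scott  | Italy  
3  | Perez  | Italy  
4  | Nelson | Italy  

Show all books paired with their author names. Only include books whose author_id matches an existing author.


INNER JOIN keeps only books rows whose author_id matches an id in authors. Walk through each book:
  - book 1 (Hollow Hills): author_id=NULL, no match -> dropped
  - book 2 (Silent Waters): author_id=2 -> matches Scott
  - book 3 (The Blue Door): author_id=1 -> matches Adams
  - book 4 (River Crossing): author_id=1 -> matches Adams
  - book 5 (Paper Boats): author_id=1 -> matches Adams
  - book 6 (Stone Bridges): author_id=2 -> matches Scott
  - book 7 (Distant Shores): author_id=3 -> matches Perez
  - book 8 (Northern Lights): author_id=NULL, no match -> dropped
So 2 of 8 rows are dropped.

SQL:
SELECT a.title, b.name AS author
FROM books a
INNER JOIN authors b ON a.author_id = b.id

Result:
title          | author
---------------+-------
Silent Waters  | Scott 
The Blue Door  | Adams 
River Crossing | Adams 
Paper Boats    | Adams 
Stone Bridges  | Scott 
Distant Shores | Perez 


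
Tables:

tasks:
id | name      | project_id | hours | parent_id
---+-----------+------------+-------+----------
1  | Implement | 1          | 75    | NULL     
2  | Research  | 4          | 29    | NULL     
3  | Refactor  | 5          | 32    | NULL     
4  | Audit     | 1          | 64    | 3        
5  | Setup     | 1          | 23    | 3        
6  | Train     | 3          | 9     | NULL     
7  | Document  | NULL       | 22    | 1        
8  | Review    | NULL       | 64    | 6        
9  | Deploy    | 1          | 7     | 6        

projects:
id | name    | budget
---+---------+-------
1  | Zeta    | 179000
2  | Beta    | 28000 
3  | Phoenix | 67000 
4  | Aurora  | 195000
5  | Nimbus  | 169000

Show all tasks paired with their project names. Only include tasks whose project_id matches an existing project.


INNER JOIN keeps only tasks rows whose project_id matches an id in projects. Walk through each task:
  - task 1 (Implement): project_id=1 -> matches Zeta
  - task 2 (Research): project_id=4 -> matches Aurora
  - task 3 (Refactor): project_id=5 -> matches Nimbus
  - task 4 (Audit): project_id=1 -> matches Zeta
  - task 5 (Setup): project_id=1 -> matches Zeta
  - task 6 (Train): project_id=3 -> matches Phoenix
  - task 7 (Document): project_id=NULL, no match -> dropped
  - task 8 (Review): project_id=NULL, no match -> dropped
  - task 9 (Deploy): project_id=1 -> matches Zeta
So 2 of 9 rows are dropped.

SQL:
SELECT a.name, b.name AS project
FROM tasks a
INNER JOIN projects b ON a.project_id = b.id

Result:
name      | project
----------+--------
Implement | Zeta   
Research  | Aurora 
Refactor  | Nimbus 
Audit     | Zeta   
Setup     | Zeta   
Train     | Phoenix
Deploy    | Zeta   


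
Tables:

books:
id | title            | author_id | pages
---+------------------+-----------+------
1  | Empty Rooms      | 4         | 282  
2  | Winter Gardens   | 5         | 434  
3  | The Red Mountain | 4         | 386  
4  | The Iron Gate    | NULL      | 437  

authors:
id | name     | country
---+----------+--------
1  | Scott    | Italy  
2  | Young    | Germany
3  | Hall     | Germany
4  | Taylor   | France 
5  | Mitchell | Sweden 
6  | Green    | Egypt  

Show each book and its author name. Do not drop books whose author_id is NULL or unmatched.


LEFT JOIN keeps every row from books (the left table); where author_id has no match in authors, the author columns become NULL. Walk through each book:
  - book 1 (Empty Rooms): author_id=4 -> matches Taylor
  - book 2 (Winter Gardens): author_id=5 -> matches Mitchell
  - book 3 (The Red Mountain): author_id=4 -> matches Taylor
  - book 4 (The Iron Gate): author_id=NULL, no match -> kept with NULL
All 4 rows appear; 1 has NULL author.

SQL:
SELECT a.title, b.name AS author
FROM books a
LEFT JOIN authors b ON a.author_id = b.id

Result:
title            | author  
-----------------+---------
Empty Rooms      | Taylor  
Winter Gardens   | Mitchell
The Red Mountain | Taylor  
The Iron Gate    | NULL    


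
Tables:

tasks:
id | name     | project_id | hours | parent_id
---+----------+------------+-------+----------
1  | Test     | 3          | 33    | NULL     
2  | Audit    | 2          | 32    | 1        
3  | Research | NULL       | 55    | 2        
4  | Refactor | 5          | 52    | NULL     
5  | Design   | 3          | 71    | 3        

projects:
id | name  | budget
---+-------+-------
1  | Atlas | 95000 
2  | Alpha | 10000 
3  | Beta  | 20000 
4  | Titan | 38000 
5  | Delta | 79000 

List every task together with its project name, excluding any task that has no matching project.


INNER JOIN keeps only tasks rows whose project_id matches an id in projects. Walk through each task:
  - task 1 (Test): project_id=3 -> matches Beta
  - task 2 (Audit): project_id=2 -> matches Alpha
  - task 3 (Research): project_id=NULL, no match -> dropped
  - task 4 (Refactor): project_id=5 -> matches Delta
  - task 5 (Design): project_id=3 -> matches Beta
So 1 of 5 rows is dropped.

SQL:
SELECT a.name, b.name AS project
FROM tasks a
INNER JOIN projects b ON a.project_id = b.id

Result:
name     | project
---------+--------
Test     | Beta   
Audit    | Alpha  
Refactor | Delta  
Design   | Beta   


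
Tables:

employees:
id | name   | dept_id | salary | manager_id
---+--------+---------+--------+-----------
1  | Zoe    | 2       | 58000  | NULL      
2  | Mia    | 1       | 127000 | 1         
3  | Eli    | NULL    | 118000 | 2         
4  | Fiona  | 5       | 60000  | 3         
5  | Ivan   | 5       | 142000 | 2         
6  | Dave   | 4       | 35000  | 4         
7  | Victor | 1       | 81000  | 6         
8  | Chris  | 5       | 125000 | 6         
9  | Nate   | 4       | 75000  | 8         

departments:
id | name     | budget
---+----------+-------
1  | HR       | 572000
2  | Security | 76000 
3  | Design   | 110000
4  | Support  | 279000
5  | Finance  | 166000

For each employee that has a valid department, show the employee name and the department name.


INNER JOIN keeps only employees rows whose dept_id matches an id in departments. Walk through each employee:
  - employee 1 (Zoe): dept_id=2 -> matches Security
  - employee 2 (Mia): dept_id=1 -> matches HR
  - employee 3 (Eli): dept_id=NULL, no match -> dropped
  - employee 4 (Fiona): dept_id=5 -> matches Finance
  - employee 5 (Ivan): dept_id=5 -> matches Finance
  - employee 6 (Dave): dept_id=4 -> matches Support
  - employee 7 (Victor): dept_id=1 -> matches HR
  - employee 8 (Chris): dept_id=5 -> matches Finance
  - employee 9 (Nate): dept_id=4 -> matches Support
So 1 of 9 rows is dropped.

SQL:
SELECT a.name, b.name AS department
FROM employees a
INNER JOIN departments b ON a.dept_id = b.id

Result:
name   | department
-------+-----------
Zoe    | Security  
Mia    | HR        
Fiona  | Finance   
Ivan   | Finance   
Dave   | Support   
Victor | HR        
Chris  | Finance   
Nate   | Support   


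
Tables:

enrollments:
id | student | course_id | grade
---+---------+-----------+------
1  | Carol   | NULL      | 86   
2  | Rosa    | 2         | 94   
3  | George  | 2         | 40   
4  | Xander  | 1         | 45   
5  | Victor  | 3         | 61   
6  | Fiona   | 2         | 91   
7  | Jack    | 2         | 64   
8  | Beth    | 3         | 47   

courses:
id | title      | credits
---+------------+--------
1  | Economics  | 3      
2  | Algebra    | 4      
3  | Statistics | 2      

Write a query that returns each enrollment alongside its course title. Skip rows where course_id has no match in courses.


INNER JOIN keeps only enrollments rows whose course_id matches an id in courses. Walk through each enrollment:
  - enrollment 1 (Carol): course_id=NULL, no match -> dropped
  - enrollment 2 (Rosa): course_id=2 -> matches Algebra
  - enrollment 3 (George): course_id=2 -> matches Algebra
  - enrollment 4 (Xander): course_id=1 -> matches Economics
  - enrollment 5 (Victor): course_id=3 -> matches Statistics
  - enrollment 6 (Fiona): course_id=2 -> matches Algebra
  - enrollment 7 (Jack): course_id=2 -> matches Algebra
  - enrollment 8 (Beth): course_id=3 -> matches Statistics
So 1 of 8 rows is dropped.

SQL:
SELECT a.student, b.title AS course
FROM enrollments a
INNER JOIN courses b ON a.course_id = b.id

Result:
student | course    
--------+-----------
Rosa    | Algebra   
George  | Algebra   
Xander  | Economics 
Victor  | Statistics
Fiona   | Algebra   
Jack    | Algebra   
Beth    | Statistics


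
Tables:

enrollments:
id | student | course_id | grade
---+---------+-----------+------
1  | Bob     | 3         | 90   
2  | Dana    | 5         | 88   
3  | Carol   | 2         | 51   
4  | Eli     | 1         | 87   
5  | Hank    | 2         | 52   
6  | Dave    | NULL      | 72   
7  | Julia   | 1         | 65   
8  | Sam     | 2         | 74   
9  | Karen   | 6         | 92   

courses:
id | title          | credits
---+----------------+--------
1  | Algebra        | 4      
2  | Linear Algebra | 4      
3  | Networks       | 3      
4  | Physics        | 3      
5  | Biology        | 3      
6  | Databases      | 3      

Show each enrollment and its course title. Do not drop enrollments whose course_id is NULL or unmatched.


LEFT JOIN keeps every row from enrollments (the left table); where course_id has no match in courses, the course columns become NULL. Walk through each enrollment:
  - enrollment 1 (Bob): course_id=3 -> matches Networks
  - enrollment 2 (Dana): course_id=5 -> matches Biology
  - enrollment 3 (Carol): course_id=2 -> matches Linear Algebra
  - enrollment 4 (Eli): course_id=1 -> matches Algebra
  - enrollment 5 (Hank): course_id=2 -> matches Linear Algebra
  - enrollment 6 (Dave): course_id=NULL, no match -> kept with NULL
  - enrollment 7 (Julia): course_id=1 -> matches Algebra
  - enrollment 8 (Sam): course_id=2 -> matches Linear Algebra
  - enrollment 9 (Karen): course_id=6 -> matches Databases
All 9 rows appear; 1 has NULL course.

SQL:
SELECT a.student, b.title AS course
FROM enrollments a
LEFT JOIN courses b ON a.course_id = b.id

Result:
student | course        
--------+---------------
Bob     | Networks      
Dana    | Biology       
Carol   | Linear Algebra
Eli     | Algebra       
Hank    | Linear Algebra
Dave    | NULL          
Julia   | Algebra       
Sam     | Linear Algebra
Karen   | Databases     


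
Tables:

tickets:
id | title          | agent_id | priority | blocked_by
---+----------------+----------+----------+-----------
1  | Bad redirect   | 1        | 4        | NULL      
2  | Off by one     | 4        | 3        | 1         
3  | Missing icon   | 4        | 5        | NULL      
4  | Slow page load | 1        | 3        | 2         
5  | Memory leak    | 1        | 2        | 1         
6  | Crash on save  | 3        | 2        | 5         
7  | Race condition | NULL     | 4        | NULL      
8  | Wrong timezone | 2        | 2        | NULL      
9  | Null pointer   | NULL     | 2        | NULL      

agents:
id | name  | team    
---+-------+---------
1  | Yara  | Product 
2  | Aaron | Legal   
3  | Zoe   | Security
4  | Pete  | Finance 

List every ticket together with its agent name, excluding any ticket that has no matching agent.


INNER JOIN keeps only tickets rows whose agent_id matches an id in agents. Walk through each ticket:
  - ticket 1 (Bad redirect): agent_id=1 -> matches Yara
  - ticket 2 (Off by one): agent_id=4 -> matches Pete
  - ticket 3 (Missing icon): agent_id=4 -> matches Pete
  - ticket 4 (Slow page load): agent_id=1 -> matches Yara
  - ticket 5 (Memory leak): agent_id=1 -> matches Yara
  - ticket 6 (Crash on save): agent_id=3 -> matches Zoe
  - ticket 7 (Race condition): agent_id=NULL, no match -> dropped
  - ticket 8 (Wrong timezone): agent_id=2 -> matches Aaron
  - ticket 9 (Null pointer): agent_id=NULL, no match -> dropped
So 2 of 9 rows are dropped.

SQL:
SELECT a.title, b.name AS agent
FROM tickets a
INNER JOIN agents b ON a.agent_id = b.id

Result:
title          | agent
---------------+------
Bad redirect   | Yara 
Off by one     | Pete 
Missing icon   | Pete 
Slow page load | Yara 
Memory leak    | Yara 
Crash on save  | Zoe  
Wrong timezone | Aaron


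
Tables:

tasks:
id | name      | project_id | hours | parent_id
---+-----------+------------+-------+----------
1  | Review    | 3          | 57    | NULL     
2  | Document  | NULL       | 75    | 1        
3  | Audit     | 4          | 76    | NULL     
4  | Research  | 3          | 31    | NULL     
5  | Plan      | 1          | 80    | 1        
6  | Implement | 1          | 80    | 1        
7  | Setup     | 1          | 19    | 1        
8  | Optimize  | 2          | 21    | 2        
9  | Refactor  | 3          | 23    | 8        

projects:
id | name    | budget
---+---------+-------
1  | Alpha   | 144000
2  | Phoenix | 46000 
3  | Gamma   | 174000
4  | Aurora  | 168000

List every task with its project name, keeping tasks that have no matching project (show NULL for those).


LEFT JOIN keeps every row from tasks (the left table); where project_id has no match in projects, the project columns become NULL. Walk through each task:
  - task 1 (Review): project_id=3 -> matches Gamma
  - task 2 (Document): project_id=NULL, no match -> kept with NULL
  - task 3 (Audit): project_id=4 -> matches Aurora
  - task 4 (Research): project_id=3 -> matches Gamma
  - task 5 (Plan): project_id=1 -> matches Alpha
  - task 6 (Implement): project_id=1 -> matches Alpha
  - task 7 (Setup): project_id=1 -> matches Alpha
  - task 8 (Optimize): project_id=2 -> matches Phoenix
  - task 9 (Refactor): project_id=3 -> matches Gamma
All 9 rows appear; 1 has NULL project.

SQL:
SELECT a.name, b.name AS project
FROM tasks a
LEFT JOIN projects b ON a.project_id = b.id

Result:
name      | project
----------+--------
Review    | Gamma  
Document  | NULL   
Audit     | Aurora 
Research  | Gamma  
Plan      | Alpha  
Implement | Alpha  
Setup     | Alpha  
Optimize  | Phoenix
Refactor  | Gamma  


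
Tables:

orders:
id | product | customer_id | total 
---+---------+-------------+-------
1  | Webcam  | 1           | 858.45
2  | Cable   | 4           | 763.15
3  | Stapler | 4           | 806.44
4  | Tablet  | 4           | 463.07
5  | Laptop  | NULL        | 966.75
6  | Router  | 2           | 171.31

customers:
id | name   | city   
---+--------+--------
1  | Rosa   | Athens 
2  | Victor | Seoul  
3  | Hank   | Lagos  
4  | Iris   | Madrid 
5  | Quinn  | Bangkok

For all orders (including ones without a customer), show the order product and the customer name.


LEFT JOIN keeps every row from orders (the left table); where customer_id has no match in customers, the customer columns become NULL. Walk through each order:
  - order 1 (Webcam): customer_id=1 -> matches Rosa
  - order 2 (Cable): customer_id=4 -> matches Iris
  - order 3 (Stapler): customer_id=4 -> matches Iris
  - order 4 (Tablet): customer_id=4 -> matches Iris
  - order 5 (Laptop): customer_id=NULL, no match -> kept with NULL
  - order 6 (Router): customer_id=2 -> matches Victor
All 6 rows appear; 1 has NULL customer.

SQL:
SELECT a.product, b.name AS customer
FROM orders a
LEFT JOIN customers b ON a.customer_id = b.id

Result:
product | customer
--------+---------
Webcam  | Rosa    
Cable   | Iris    
Stapler | Iris    
Tablet  | Iris    
Laptop  | NULL    
Router  | Victor  


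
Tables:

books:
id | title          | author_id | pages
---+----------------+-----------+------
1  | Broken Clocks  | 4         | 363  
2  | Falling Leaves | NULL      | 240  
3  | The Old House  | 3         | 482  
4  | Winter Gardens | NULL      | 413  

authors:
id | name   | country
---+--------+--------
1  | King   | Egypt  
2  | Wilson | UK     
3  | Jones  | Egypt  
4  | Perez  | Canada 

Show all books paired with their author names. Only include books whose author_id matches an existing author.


INNER JOIN keeps only books rows whose author_id matches an id in authors. Walk through each book:
  - book 1 (Broken Clocks): author_id=4 -> matches Perez
  - book 2 (Falling Leaves): author_id=NULL, no match -> dropped
  - book 3 (The Old House): author_id=3 -> matches Jones
  - book 4 (Winter Gardens): author_id=NULL, no match -> dropped
So 2 of 4 rows are dropped.

SQL:
SELECT a.title, b.name AS author
FROM books a
INNER JOIN authors b ON a.author_id = b.id

Result:
title         | author
--------------+-------
Broken Clocks | Perez 
The Old House | Jones 


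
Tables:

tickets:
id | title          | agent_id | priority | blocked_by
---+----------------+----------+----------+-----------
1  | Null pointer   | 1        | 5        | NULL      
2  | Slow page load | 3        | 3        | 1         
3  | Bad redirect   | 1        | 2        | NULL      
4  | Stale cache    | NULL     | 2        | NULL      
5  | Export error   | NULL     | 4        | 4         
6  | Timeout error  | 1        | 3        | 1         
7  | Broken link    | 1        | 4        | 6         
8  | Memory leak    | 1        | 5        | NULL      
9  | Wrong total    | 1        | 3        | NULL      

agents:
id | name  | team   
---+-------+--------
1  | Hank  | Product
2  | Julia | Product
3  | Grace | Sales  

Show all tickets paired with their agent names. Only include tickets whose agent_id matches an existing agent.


INNER JOIN keeps only tickets rows whose agent_id matches an id in agents. Walk through each ticket:
  - ticket 1 (Null pointer): agent_id=1 -> matches Hank
  - ticket 2 (Slow page load): agent_id=3 -> matches Grace
  - ticket 3 (Bad redirect): agent_id=1 -> matches Hank
  - ticket 4 (Stale cache): agent_id=NULL, no match -> dropped
  - ticket 5 (Export error): agent_id=NULL, no match -> dropped
  - ticket 6 (Timeout error): agent_id=1 -> matches Hank
  - ticket 7 (Broken link): agent_id=1 -> matches Hank
  - ticket 8 (Memory leak): agent_id=1 -> matches Hank
  - ticket 9 (Wrong total): agent_id=1 -> matches Hank
So 2 of 9 rows are dropped.

SQL:
SELECT a.title, b.name AS agent
FROM tickets a
INNER JOIN agents b ON a.agent_id = b.id

Result:
title          | agent
---------------+------
Null pointer   | Hank 
Slow page load | Grace
Bad redirect   | Hank 
Timeout error  | Hank 
Broken link    | Hank 
Memory leak    | Hank 
Wrong total    | Hank 


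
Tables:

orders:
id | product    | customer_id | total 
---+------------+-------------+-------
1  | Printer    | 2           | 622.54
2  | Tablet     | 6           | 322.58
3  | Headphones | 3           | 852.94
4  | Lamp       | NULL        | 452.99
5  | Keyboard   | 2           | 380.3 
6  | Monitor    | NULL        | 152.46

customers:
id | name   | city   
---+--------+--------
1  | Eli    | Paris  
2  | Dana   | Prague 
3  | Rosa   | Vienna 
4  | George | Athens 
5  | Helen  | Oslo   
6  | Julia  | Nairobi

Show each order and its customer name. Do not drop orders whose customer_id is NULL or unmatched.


LEFT JOIN keeps every row from orders (the left table); where customer_id has no match in customers, the customer columns become NULL. Walk through each order:
  - order 1 (Printer): customer_id=2 -> matches Dana
  - order 2 (Tablet): customer_id=6 -> matches Julia
  - order 3 (Headphones): customer_id=3 -> matches Rosa
  - order 4 (Lamp): customer_id=NULL, no match -> kept with NULL
  - order 5 (Keyboard): customer_id=2 -> matches Dana
  - order 6 (Monitor): customer_id=NULL, no match -> kept with NULL
All 6 rows appear; 2 have NULL customer.

SQL:
SELECT a.product, b.name AS customer
FROM orders a
LEFT JOIN customers b ON a.customer_id = b.id

Result:
product    | customer
-----------+---------
Printer    | Dana    
Tablet     | Julia   
Headphones | Rosa    
Lamp       | NULL    
Keyboard   | Dana    
Monitor    | NULL    


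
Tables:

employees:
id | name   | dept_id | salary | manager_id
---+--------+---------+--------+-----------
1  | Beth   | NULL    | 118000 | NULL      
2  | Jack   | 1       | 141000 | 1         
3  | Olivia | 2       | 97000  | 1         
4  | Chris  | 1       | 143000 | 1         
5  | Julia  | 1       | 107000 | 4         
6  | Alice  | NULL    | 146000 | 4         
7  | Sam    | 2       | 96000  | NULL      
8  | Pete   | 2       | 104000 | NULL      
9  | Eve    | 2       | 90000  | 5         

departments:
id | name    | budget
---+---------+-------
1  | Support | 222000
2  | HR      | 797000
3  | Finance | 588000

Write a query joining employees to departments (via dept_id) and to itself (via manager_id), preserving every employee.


Two LEFT JOINs from the same base table employees: one to departments via dept_id, one to employees itself via manager_id. Both are LEFT so every employee is preserved.
Match against departments:
  - employee 1 (Beth): dept_id=NULL, no match -> kept with NULL
  - employee 2 (Jack): dept_id=1 -> matches Support
  - employee 3 (Olivia): dept_id=2 -> matches HR
  - employee 4 (Chris): dept_id=1 -> matches Support
  - employee 5 (Julia): dept_id=1 -> matches Support
  - employee 6 (Alice): dept_id=NULL, no match -> kept with NULL
  - employee 7 (Sam): dept_id=2 -> matches HR
  - employee 8 (Pete): dept_id=2 -> matches HR
  - employee 9 (Eve): dept_id=2 -> matches HR
Match against employees (self):
  - employee 1 (Beth): manager_id=NULL -> NULL
  - employee 2 (Jack): manager_id=1 -> Beth
  - employee 3 (Olivia): manager_id=1 -> Beth
  - employee 4 (Chris): manager_id=1 -> Beth
  - employee 5 (Julia): manager_id=4 -> Chris
  - employee 6 (Alice): manager_id=4 -> Chris
  - employee 7 (Sam): manager_id=NULL -> NULL
  - employee 8 (Pete): manager_id=NULL -> NULL
  - employee 9 (Eve): manager_id=5 -> Julia

SQL:
SELECT a.name, b.name AS department, c.name AS manager
FROM employees a
LEFT JOIN departments b ON a.dept_id = b.id
LEFT JOIN employees c ON a.manager_id = c.id

Result:
name   | department | manager
-------+------------+--------
Beth   | NULL       | NULL   
Jack   | Support    | Beth   
Olivia | HR         | Beth   
Chris  | Support    | Beth   
Julia  | Support    | Chris  
Alice  | NULL       | Chris  
Sam    | HR         | NULL   
Pete   | HR         | NULL   
Eve    | HR         | Julia  


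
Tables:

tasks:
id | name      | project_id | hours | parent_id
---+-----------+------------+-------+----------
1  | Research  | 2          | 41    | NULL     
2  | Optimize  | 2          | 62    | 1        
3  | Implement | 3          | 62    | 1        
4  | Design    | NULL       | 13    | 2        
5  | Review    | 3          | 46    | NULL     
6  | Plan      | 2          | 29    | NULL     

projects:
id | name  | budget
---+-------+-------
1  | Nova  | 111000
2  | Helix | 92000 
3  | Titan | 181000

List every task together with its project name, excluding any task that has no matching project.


INNER JOIN keeps only tasks rows whose project_id matches an id in projects. Walk through each task:
  - task 1 (Research): project_id=2 -> matches Helix
  - task 2 (Optimize): project_id=2 -> matches Helix
  - task 3 (Implement): project_id=3 -> matches Titan
  - task 4 (Design): project_id=NULL, no match -> dropped
  - task 5 (Review): project_id=3 -> matches Titan
  - task 6 (Plan): project_id=2 -> matches Helix
So 1 of 6 rows is dropped.

SQL:
SELECT a.name, b.name AS project
FROM tasks a
INNER JOIN projects b ON a.project_id = b.id

Result:
name      | project
----------+--------
Research  | Helix  
Optimize  | Helix  
Implement | Titan  
Review    | Titan  
Plan      | Helix  
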